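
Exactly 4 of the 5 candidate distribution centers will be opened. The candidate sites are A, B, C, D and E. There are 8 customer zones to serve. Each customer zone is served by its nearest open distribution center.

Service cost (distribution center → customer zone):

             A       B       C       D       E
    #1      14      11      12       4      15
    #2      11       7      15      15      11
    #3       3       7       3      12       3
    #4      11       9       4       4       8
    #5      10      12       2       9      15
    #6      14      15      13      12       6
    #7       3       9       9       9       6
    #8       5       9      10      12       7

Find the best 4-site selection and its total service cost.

Choose A, C, D and E; total service cost 38.

With exactly 4 open, each customer zone uses its cheapest among the chosen.
{A, C, D, E}: #1→D 4, #2→A 11, #3→A 3, #4→C 4, #5→C 2, #6→E 6, #7→A 3, #8→A 5. Service cost 38.
{B, C, D, E}: service cost 39
{A, B, C, D}: service cost 40
Among all 5 size-4 choices, {A, C, D, E} is lowest.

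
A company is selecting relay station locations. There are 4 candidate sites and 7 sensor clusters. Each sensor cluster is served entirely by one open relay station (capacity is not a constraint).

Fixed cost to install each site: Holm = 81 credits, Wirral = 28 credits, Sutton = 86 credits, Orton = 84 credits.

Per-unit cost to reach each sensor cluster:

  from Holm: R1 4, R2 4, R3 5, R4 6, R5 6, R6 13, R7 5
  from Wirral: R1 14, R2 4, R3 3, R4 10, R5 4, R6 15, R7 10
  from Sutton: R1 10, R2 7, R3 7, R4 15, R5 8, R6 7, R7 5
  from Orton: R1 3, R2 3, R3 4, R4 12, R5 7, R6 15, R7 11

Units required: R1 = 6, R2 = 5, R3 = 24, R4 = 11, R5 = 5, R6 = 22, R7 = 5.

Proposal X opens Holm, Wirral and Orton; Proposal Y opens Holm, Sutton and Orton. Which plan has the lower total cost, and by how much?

Proposal Y is cheaper by 40.

Proposal X: {Holm, Wirral, Orton}: R1→Orton 3·6=18, R2→Orton 3·5=15, R3→Wirral 3·24=72, R4→Holm 6·11=66, R5→Wirral 4·5=20, R6→Holm 13·22=286, R7→Holm 5·5=25. Service 502; fixed 193; total 695.
Proposal Y: {Holm, Sutton, Orton}: R1→Orton 3·6=18, R2→Orton 3·5=15, R3→Orton 4·24=96, R4→Holm 6·11=66, R5→Holm 6·5=30, R6→Sutton 7·22=154, R7→Holm 5·5=25. Service 404; fixed 251; total 655.
Difference: |695 − 655| = 40.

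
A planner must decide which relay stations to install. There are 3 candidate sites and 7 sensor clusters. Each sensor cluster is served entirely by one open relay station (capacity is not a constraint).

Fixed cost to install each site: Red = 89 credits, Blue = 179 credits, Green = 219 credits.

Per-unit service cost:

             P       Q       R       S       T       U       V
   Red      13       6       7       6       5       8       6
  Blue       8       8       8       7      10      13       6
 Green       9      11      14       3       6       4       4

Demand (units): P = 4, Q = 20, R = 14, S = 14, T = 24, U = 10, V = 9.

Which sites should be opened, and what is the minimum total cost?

For any fixed open set, each sensor cluster goes to its cheapest open site; total = fixed + service.
{Red}: P→Red 13·4=52, Q→Red 6·20=120, R→Red 7·14=98, S→Red 6·14=84, T→Red 5·24=120, U→Red 8·10=80, V→Red 6·9=54. Service 608; fixed 89; total 697.
{Red, Green}: service 492 + fixed 308 = 800
{Red, Blue}: P→Blue 8·4=32, Q→Red 6·20=120, R→Red 7·14=98, S→Red 6·14=84, T→Red 5·24=120, U→Red 8·10=80, V→Red 6·9=54. Service 588; fixed 268; total 856.
{Red, Blue, Green}: service 488 + fixed 487 = 975
No other subset beats 697.

Open Red only; minimum total cost 697.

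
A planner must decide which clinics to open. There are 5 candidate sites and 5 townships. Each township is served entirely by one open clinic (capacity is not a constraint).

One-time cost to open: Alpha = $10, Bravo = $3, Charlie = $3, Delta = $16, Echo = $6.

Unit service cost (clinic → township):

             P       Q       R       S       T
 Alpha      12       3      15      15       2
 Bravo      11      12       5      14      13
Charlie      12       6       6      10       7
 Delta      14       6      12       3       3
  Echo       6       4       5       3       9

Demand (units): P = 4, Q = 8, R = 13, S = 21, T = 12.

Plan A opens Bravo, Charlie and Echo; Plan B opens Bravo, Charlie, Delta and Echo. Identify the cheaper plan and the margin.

Plan B is cheaper by 32.

Plan A: {Bravo, Charlie, Echo}: P→Echo 6·4=24, Q→Echo 4·8=32, R→Bravo 5·13=65, S→Echo 3·21=63, T→Charlie 7·12=84. Service 268; fixed 12; total 280.
Plan B: {Bravo, Charlie, Delta, Echo}: P→Echo 6·4=24, Q→Echo 4·8=32, R→Bravo 5·13=65, S→Delta 3·21=63, T→Delta 3·12=36. Service 220; fixed 28; total 248.
Difference: |280 − 248| = 32.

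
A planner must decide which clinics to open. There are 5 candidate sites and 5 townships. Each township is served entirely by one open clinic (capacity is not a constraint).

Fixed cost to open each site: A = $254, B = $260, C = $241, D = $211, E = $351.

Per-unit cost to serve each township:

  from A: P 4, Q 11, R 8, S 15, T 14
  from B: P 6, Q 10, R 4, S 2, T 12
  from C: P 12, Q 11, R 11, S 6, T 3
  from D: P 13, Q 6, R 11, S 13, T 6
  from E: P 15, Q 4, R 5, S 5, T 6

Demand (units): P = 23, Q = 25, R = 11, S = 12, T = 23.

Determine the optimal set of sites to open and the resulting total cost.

Open B and D; minimum total cost 965.

For any fixed open set, each township goes to its cheapest open site; total = fixed + service.
{B, D}: P→B 6·23=138, Q→D 6·25=150, R→B 4·11=44, S→B 2·12=24, T→D 6·23=138. Service 494; fixed 471; total 965.
{B}: service 732 + fixed 260 = 992
{B, C}: P→B 6·23=138, Q→B 10·25=250, R→B 4·11=44, S→B 2·12=24, T→C 3·23=69. Service 525; fixed 501; total 1026.
{A, B, C, D, E}: service 329 + fixed 1317 = 1646
No other subset beats 965.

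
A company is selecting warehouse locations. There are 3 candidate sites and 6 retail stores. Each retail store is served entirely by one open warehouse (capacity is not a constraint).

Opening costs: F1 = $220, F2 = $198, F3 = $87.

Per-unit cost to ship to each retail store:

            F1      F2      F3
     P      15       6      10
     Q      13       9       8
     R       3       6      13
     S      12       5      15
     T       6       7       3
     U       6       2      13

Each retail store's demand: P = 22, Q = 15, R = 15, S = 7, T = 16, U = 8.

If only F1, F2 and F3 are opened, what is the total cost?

Total cost: 901

Each retail store is assigned to its cheapest site among the open ones.
{F1, F2, F3}: P→F2 6·22=132, Q→F3 8·15=120, R→F1 3·15=45, S→F2 5·7=35, T→F3 3·16=48, U→F2 2·8=16. Service 396; fixed 505; total 901.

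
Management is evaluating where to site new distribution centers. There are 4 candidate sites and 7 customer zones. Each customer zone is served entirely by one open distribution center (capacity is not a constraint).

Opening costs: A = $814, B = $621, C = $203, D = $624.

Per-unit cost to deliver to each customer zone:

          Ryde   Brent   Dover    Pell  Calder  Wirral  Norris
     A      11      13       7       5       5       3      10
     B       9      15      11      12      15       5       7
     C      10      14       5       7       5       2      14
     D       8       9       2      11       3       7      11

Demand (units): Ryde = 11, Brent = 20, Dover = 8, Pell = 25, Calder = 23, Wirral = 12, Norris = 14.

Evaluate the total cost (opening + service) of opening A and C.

Each customer zone is assigned to its cheapest site among the open ones.
{A, C}: Ryde→C 10·11=110, Brent→A 13·20=260, Dover→C 5·8=40, Pell→A 5·25=125, Calder→A 5·23=115, Wirral→C 2·12=24, Norris→A 10·14=140. Service 814; fixed 1017; total 1831.

Total cost: 1831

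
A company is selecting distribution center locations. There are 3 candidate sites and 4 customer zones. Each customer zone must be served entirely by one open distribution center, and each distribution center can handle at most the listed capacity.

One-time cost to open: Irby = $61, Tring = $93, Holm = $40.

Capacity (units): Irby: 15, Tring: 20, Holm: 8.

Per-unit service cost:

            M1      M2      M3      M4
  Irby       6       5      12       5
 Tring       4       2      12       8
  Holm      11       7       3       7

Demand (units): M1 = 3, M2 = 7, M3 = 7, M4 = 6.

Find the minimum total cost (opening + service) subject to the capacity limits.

Minimum total cost: 228

Open {Tring, Holm}: M1→Tring 4·3=12, M2→Tring 2·7=14, M3→Holm 3·7=21, M4→Tring 8·6=48.
Loads: Tring carries 16/20, Holm carries 7/8. Service 95; fixed 133; total 228.
Next best feasible plan costs 271.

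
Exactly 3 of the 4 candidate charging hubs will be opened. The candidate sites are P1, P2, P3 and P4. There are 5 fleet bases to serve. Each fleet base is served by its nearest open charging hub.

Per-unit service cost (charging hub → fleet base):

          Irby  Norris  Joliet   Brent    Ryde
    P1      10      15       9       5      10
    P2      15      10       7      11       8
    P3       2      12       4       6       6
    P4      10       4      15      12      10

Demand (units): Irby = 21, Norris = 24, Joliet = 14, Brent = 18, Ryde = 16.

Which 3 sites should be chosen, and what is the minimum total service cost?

Choose P1, P3 and P4; total service cost 380.

With exactly 3 open, each fleet base uses its cheapest among the chosen.
{P1, P3, P4}: Irby→P3 2·21=42, Norris→P4 4·24=96, Joliet→P3 4·14=56, Brent→P1 5·18=90, Ryde→P3 6·16=96. Service cost 380.
{P2, P3, P4}: service cost 398
{P1, P2, P3}: service cost 524
Among all 4 size-3 choices, {P1, P3, P4} is lowest.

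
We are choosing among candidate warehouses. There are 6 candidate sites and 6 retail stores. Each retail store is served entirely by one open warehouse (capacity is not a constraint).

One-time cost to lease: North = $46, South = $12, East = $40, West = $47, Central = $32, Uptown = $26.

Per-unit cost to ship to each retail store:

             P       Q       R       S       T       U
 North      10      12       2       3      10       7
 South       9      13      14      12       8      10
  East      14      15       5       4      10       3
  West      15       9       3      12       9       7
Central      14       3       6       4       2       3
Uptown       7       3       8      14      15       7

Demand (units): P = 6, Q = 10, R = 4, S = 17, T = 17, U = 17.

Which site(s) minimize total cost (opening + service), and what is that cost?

Open South and Central; minimum total cost 305.

For any fixed open set, each retail store goes to its cheapest open site; total = fixed + service.
{South, Central}: P→South 9·6=54, Q→Central 3·10=30, R→Central 6·4=24, S→Central 4·17=68, T→Central 2·17=34, U→Central 3·17=51. Service 261; fixed 44; total 305.
{Central, Uptown}: service 249 + fixed 58 = 307
{North, Central}: service 234 + fixed 78 = 312
{North, South, East, West, Central, Uptown}: service 216 + fixed 203 = 419
No other subset beats 305.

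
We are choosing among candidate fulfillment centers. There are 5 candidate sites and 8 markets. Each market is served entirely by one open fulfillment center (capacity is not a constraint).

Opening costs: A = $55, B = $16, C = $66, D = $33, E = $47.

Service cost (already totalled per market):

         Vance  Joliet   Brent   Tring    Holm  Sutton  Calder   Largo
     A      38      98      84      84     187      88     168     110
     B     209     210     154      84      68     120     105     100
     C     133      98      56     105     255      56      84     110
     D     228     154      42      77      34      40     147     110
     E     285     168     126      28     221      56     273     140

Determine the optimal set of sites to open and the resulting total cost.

Open A, B, D and E; minimum total cost 636.

For any fixed open set, each market goes to its cheapest open site; total = fixed + service.
{A, B, D, E}: Vance→A 38, Joliet→A 98, Brent→D 42, Tring→E 28, Holm→D 34, Sutton→D 40, Calder→B 105, Largo→B 100. Service 485; fixed 151; total 636.
{A, B, D}: Vance→A 38, Joliet→A 98, Brent→D 42, Tring→D 77, Holm→D 34, Sutton→D 40, Calder→B 105, Largo→B 100. Service 534; fixed 104; total 638.
{A, D, E}: service 537 + fixed 135 = 672
{A, B, C, D, E}: Vance→A 38, Joliet→A 98, Brent→D 42, Tring→E 28, Holm→D 34, Sutton→D 40, Calder→C 84, Largo→B 100. Service 464; fixed 217; total 681.
No other subset beats 636.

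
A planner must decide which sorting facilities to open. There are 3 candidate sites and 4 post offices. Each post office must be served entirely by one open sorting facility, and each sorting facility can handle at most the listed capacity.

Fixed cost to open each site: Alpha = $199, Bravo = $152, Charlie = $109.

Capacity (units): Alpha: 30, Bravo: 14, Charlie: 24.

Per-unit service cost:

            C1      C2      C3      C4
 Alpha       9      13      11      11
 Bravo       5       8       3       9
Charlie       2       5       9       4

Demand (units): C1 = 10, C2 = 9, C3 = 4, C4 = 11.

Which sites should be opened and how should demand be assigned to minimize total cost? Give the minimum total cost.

Open {Bravo, Charlie}: C1→Charlie 2·10=20, C2→Bravo 8·9=72, C3→Bravo 3·4=12, C4→Charlie 4·11=44.
Loads: Bravo carries 13/14, Charlie carries 21/24. Service 148; fixed 261; total 409.
Next best feasible plan costs 412.

Minimum total cost: 409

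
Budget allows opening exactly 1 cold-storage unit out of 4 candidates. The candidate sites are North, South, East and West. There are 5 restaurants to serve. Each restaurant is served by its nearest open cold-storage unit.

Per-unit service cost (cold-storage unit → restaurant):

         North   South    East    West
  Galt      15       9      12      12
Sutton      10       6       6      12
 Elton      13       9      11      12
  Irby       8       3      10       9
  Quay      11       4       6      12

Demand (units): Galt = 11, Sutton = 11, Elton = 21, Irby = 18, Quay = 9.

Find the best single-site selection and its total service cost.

With exactly 1 open, each restaurant uses its cheapest among the chosen.
{South}: Galt→South 9·11=99, Sutton→South 6·11=66, Elton→South 9·21=189, Irby→South 3·18=54, Quay→South 4·9=36. Service cost 444.
{East}: service cost 663
{West}: service cost 786
Among all 4 size-1 choices, {South} is lowest.

Choose South only; total service cost 444.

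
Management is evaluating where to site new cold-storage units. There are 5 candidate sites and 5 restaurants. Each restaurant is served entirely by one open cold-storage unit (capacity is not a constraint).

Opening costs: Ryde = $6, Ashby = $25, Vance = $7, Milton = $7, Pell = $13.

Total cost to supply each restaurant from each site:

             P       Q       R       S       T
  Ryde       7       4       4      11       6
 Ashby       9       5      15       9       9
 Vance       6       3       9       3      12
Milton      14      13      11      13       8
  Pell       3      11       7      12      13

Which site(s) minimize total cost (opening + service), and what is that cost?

Open Ryde and Vance; minimum total cost 35.

For any fixed open set, each restaurant goes to its cheapest open site; total = fixed + service.
{Ryde, Vance}: P→Vance 6, Q→Vance 3, R→Ryde 4, S→Vance 3, T→Ryde 6. Service 22; fixed 13; total 35.
{Ryde}: service 32 + fixed 6 = 38
{Vance}: service 33 + fixed 7 = 40
{Ryde, Ashby, Vance, Milton, Pell}: P→Pell 3, Q→Vance 3, R→Ryde 4, S→Vance 3, T→Ryde 6. Service 19; fixed 58; total 77.
No other subset beats 35.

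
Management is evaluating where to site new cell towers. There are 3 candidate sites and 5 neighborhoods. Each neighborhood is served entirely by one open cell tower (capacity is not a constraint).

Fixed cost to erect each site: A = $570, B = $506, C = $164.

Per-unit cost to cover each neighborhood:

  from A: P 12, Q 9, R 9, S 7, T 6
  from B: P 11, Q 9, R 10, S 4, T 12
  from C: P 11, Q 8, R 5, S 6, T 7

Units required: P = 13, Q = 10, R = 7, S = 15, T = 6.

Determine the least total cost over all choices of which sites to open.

For any fixed open set, each neighborhood goes to its cheapest open site; total = fixed + service.
{C}: P→C 11·13=143, Q→C 8·10=80, R→C 5·7=35, S→C 6·15=90, T→C 7·6=42. Service 390; fixed 164; total 554.
{B}: service 435 + fixed 506 = 941
{A}: service 450 + fixed 570 = 1020
{A, B, C}: P→B 11·13=143, Q→C 8·10=80, R→C 5·7=35, S→B 4·15=60, T→A 6·6=36. Service 354; fixed 1240; total 1594.
No other subset beats 554.

Minimum total cost: 554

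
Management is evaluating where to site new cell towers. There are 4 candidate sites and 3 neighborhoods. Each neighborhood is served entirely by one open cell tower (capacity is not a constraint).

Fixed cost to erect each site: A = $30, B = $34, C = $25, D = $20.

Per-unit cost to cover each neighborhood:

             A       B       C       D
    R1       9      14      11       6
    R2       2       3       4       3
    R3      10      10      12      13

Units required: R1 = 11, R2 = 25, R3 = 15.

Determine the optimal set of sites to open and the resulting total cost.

For any fixed open set, each neighborhood goes to its cheapest open site; total = fixed + service.
{A, D}: R1→D 6·11=66, R2→A 2·25=50, R3→A 10·15=150. Service 266; fixed 50; total 316.
{A}: R1→A 9·11=99, R2→A 2·25=50, R3→A 10·15=150. Service 299; fixed 30; total 329.
{A, C, D}: service 266 + fixed 75 = 341
{A, B, C, D}: R1→D 6·11=66, R2→A 2·25=50, R3→A 10·15=150. Service 266; fixed 109; total 375.
(All 15 nonempty subsets were checked; A and D is lowest.)

Open A and D; minimum total cost 316.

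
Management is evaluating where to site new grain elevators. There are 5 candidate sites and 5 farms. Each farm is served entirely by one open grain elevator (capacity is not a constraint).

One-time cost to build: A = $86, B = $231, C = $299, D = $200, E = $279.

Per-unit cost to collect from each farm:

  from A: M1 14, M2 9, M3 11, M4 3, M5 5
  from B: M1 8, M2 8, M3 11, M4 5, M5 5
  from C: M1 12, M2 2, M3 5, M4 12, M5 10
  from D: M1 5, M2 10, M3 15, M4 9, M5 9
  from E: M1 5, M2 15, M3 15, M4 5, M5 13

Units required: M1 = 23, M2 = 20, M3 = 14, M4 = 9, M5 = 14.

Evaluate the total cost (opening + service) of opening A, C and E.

Total cost: 986

Each farm is assigned to its cheapest site among the open ones.
{A, C, E}: M1→E 5·23=115, M2→C 2·20=40, M3→C 5·14=70, M4→A 3·9=27, M5→A 5·14=70. Service 322; fixed 664; total 986.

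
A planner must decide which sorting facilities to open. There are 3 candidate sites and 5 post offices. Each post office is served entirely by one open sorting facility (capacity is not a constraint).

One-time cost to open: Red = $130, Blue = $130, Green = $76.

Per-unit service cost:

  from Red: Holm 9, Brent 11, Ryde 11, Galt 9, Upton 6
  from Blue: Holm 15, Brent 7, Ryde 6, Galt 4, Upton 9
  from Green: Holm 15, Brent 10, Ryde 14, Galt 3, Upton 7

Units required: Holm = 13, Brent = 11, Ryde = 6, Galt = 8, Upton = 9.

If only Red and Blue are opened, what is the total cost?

Each post office is assigned to its cheapest site among the open ones.
{Red, Blue}: Holm→Red 9·13=117, Brent→Blue 7·11=77, Ryde→Blue 6·6=36, Galt→Blue 4·8=32, Upton→Red 6·9=54. Service 316; fixed 260; total 576.

Total cost: 576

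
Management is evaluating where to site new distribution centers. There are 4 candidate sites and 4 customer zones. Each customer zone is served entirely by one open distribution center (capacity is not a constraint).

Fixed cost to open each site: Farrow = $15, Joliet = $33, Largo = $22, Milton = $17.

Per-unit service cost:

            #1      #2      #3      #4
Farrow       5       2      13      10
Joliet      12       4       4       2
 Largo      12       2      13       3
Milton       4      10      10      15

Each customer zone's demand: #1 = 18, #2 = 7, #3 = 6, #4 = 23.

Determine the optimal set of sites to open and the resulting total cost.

Open Joliet and Milton; minimum total cost 220.

For any fixed open set, each customer zone goes to its cheapest open site; total = fixed + service.
{Joliet, Milton}: #1→Milton 4·18=72, #2→Joliet 4·7=28, #3→Joliet 4·6=24, #4→Joliet 2·23=46. Service 170; fixed 50; total 220.
{Farrow, Joliet, Milton}: service 156 + fixed 65 = 221
{Farrow, Joliet}: service 174 + fixed 48 = 222
{Farrow, Joliet, Largo, Milton}: #1→Milton 4·18=72, #2→Farrow 2·7=14, #3→Joliet 4·6=24, #4→Joliet 2·23=46. Service 156; fixed 87; total 243.
No other subset beats 220.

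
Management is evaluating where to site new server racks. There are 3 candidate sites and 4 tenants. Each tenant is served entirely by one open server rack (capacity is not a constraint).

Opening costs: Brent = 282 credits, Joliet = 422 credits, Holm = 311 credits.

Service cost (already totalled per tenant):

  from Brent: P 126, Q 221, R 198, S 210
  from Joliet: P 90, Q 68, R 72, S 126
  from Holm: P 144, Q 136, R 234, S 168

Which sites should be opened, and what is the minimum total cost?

For any fixed open set, each tenant goes to its cheapest open site; total = fixed + service.
{Joliet}: P→Joliet 90, Q→Joliet 68, R→Joliet 72, S→Joliet 126. Service 356; fixed 422; total 778.
{Holm}: P→Holm 144, Q→Holm 136, R→Holm 234, S→Holm 168. Service 682; fixed 311; total 993.
{Brent}: service 755 + fixed 282 = 1037
{Brent, Joliet, Holm}: P→Joliet 90, Q→Joliet 68, R→Joliet 72, S→Joliet 126. Service 356; fixed 1015; total 1371.
No other subset beats 778.

Open Joliet only; minimum total cost 778.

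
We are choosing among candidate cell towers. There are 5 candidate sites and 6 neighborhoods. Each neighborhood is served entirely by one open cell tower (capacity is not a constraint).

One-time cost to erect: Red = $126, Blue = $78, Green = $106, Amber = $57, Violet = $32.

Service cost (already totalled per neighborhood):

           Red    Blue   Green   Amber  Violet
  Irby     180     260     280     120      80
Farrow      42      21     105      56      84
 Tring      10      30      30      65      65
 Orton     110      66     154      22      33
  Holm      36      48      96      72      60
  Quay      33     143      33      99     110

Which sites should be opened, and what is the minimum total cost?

Open Red and Violet; minimum total cost 392.

For any fixed open set, each neighborhood goes to its cheapest open site; total = fixed + service.
{Red, Violet}: Irby→Violet 80, Farrow→Red 42, Tring→Red 10, Orton→Violet 33, Holm→Red 36, Quay→Red 33. Service 234; fixed 158; total 392.
{Blue, Violet}: service 322 + fixed 110 = 432
{Red, Amber, Violet}: Irby→Violet 80, Farrow→Red 42, Tring→Red 10, Orton→Amber 22, Holm→Red 36, Quay→Red 33. Service 223; fixed 215; total 438.
{Red, Blue, Green, Amber, Violet}: Irby→Violet 80, Farrow→Blue 21, Tring→Red 10, Orton→Amber 22, Holm→Red 36, Quay→Red 33. Service 202; fixed 399; total 601.
No other subset beats 392.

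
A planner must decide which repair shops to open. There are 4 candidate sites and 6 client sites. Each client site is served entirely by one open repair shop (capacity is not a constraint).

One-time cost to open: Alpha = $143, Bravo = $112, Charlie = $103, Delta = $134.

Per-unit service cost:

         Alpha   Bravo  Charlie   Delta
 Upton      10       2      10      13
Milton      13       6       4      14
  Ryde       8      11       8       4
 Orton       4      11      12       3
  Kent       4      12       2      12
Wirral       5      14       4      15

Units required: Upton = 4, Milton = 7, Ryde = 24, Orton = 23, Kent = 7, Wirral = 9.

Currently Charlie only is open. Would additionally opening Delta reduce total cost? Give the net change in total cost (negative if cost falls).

Current service cost with {Charlie}: 586.
Adding Delta: each client site re-picks its cheapest; new service cost 283, saving 303.
Extra fixed cost: 134. Net change = 134 − 303 = -169.
(Totals: 689 → 520.)

Yes — net change −169 (cost falls by 169).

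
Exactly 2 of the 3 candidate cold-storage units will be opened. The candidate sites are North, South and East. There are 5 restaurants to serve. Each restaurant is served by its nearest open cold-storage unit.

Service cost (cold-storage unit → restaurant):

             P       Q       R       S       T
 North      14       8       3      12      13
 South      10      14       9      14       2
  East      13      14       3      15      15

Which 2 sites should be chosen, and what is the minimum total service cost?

Choose North and South; total service cost 35.

With exactly 2 open, each restaurant uses its cheapest among the chosen.
{North, South}: P→South 10, Q→North 8, R→North 3, S→North 12, T→South 2. Service cost 35.
{South, East}: service cost 43
{North, East}: service cost 49
Among all 3 size-2 choices, {North, South} is lowest.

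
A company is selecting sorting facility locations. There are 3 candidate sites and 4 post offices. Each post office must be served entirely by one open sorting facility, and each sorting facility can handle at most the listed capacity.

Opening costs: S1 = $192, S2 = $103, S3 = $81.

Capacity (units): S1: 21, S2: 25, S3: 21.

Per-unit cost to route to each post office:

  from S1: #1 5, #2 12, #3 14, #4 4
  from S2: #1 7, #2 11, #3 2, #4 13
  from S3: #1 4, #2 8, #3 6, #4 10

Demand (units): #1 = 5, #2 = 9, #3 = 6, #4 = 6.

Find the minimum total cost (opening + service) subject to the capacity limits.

Minimum total cost: 348

Open {S2, S3}: #1→S3 4·5=20, #2→S3 8·9=72, #3→S2 2·6=12, #4→S3 10·6=60.
Loads: S2 carries 6/25, S3 carries 20/21. Service 164; fixed 184; total 348.
Next best feasible plan costs 363.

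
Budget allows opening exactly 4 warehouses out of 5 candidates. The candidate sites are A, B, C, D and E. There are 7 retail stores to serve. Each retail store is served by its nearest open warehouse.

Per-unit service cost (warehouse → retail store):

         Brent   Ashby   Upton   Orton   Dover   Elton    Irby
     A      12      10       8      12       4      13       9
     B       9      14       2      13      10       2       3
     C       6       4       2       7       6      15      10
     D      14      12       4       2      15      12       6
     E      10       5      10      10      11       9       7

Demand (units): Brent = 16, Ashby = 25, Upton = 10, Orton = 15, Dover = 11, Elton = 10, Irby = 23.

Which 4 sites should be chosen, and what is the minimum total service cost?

Choose A, B, C and D; total service cost 379.

With exactly 4 open, each retail store uses its cheapest among the chosen.
{A, B, C, D}: Brent→C 6·16=96, Ashby→C 4·25=100, Upton→B 2·10=20, Orton→D 2·15=30, Dover→A 4·11=44, Elton→B 2·10=20, Irby→B 3·23=69. Service cost 379.
{B, C, D, E}: service cost 401
{A, B, D, E}: service cost 452
Among all 5 size-4 choices, {A, B, C, D} is lowest.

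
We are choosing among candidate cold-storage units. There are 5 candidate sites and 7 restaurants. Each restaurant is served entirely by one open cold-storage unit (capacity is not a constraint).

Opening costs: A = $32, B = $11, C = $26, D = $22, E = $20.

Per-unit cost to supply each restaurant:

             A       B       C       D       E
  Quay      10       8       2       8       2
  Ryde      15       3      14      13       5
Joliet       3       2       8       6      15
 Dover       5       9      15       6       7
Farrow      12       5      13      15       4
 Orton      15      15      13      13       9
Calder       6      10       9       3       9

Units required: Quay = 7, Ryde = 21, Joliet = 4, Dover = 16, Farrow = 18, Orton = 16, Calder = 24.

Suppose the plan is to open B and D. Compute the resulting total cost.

Each restaurant is assigned to its cheapest site among the open ones.
{B, D}: Quay→B 8·7=56, Ryde→B 3·21=63, Joliet→B 2·4=8, Dover→D 6·16=96, Farrow→B 5·18=90, Orton→D 13·16=208, Calder→D 3·24=72. Service 593; fixed 33; total 626.

Total cost: 626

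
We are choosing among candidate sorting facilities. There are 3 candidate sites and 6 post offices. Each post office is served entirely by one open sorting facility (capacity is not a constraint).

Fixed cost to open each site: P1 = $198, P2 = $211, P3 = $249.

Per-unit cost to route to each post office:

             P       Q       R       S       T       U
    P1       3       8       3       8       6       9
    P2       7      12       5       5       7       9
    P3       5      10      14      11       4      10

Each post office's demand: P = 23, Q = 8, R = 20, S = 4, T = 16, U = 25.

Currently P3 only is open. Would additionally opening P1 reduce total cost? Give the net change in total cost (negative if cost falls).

Yes — net change −121 (cost falls by 121).

Current service cost with {P3}: 833.
Adding P1: each post office re-picks its cheapest; new service cost 514, saving 319.
Extra fixed cost: 198. Net change = 198 − 319 = -121.
(Totals: 1082 → 961.)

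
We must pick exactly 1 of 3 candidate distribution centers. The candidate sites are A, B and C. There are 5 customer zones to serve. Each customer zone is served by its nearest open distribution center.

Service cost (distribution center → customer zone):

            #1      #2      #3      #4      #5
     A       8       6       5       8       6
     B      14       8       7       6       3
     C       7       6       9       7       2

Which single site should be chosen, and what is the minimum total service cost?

Choose C only; total service cost 31.

With exactly 1 open, each customer zone uses its cheapest among the chosen.
{C}: #1→C 7, #2→C 6, #3→C 9, #4→C 7, #5→C 2. Service cost 31.
{A}: service cost 33
{B}: service cost 38
Among all 3 size-1 choices, {C} is lowest.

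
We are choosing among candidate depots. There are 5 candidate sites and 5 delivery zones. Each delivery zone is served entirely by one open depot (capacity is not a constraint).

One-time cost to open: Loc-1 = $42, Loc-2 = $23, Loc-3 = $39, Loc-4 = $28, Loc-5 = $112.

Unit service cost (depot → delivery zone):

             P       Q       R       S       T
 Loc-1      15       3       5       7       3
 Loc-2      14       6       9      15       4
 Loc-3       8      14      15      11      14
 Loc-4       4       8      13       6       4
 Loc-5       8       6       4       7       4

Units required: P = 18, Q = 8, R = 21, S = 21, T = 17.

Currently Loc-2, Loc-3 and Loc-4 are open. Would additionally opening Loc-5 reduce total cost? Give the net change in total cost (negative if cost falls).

Current service cost with {Loc-2, Loc-3, Loc-4}: 503.
Adding Loc-5: each delivery zone re-picks its cheapest; new service cost 398, saving 105.
Extra fixed cost: 112. Net change = 112 − 105 = 7.
(Totals: 593 → 600.)

No — net change +7 (cost rises by 7).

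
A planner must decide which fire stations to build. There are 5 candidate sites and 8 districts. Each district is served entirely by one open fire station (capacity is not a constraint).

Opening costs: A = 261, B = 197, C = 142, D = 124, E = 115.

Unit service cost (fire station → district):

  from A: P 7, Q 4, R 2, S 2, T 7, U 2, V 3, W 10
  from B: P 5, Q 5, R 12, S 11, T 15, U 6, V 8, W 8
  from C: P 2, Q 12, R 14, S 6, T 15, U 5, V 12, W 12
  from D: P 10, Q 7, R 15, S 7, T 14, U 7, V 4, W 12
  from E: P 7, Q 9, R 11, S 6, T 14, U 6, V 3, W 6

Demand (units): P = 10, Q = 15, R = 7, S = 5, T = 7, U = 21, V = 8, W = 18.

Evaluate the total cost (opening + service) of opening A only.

Each district is assigned to its cheapest site among the open ones.
{A}: P→A 7·10=70, Q→A 4·15=60, R→A 2·7=14, S→A 2·5=10, T→A 7·7=49, U→A 2·21=42, V→A 3·8=24, W→A 10·18=180. Service 449; fixed 261; total 710.

Total cost: 710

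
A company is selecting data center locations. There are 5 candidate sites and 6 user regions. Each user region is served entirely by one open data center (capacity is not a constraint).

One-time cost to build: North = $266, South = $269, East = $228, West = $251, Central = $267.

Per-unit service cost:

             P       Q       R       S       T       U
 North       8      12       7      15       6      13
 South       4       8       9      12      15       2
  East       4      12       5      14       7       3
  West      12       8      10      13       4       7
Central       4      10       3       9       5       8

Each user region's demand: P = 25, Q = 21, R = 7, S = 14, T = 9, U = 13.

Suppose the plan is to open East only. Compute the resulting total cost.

Total cost: 913

Each user region is assigned to its cheapest site among the open ones.
{East}: P→East 4·25=100, Q→East 12·21=252, R→East 5·7=35, S→East 14·14=196, T→East 7·9=63, U→East 3·13=39. Service 685; fixed 228; total 913.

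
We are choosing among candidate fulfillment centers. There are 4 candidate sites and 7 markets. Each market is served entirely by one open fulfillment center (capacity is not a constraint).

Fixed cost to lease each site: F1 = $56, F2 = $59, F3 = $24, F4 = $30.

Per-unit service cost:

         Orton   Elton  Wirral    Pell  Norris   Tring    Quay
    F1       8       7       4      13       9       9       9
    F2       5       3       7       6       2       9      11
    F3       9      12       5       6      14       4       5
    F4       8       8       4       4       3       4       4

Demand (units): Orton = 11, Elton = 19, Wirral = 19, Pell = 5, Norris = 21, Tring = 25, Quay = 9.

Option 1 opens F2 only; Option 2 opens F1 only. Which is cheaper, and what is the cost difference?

Option 1 is cheaper by 213.

Option 1: {F2}: Orton→F2 5·11=55, Elton→F2 3·19=57, Wirral→F2 7·19=133, Pell→F2 6·5=30, Norris→F2 2·21=42, Tring→F2 9·25=225, Quay→F2 11·9=99. Service 641; fixed 59; total 700.
Option 2: {F1}: Orton→F1 8·11=88, Elton→F1 7·19=133, Wirral→F1 4·19=76, Pell→F1 13·5=65, Norris→F1 9·21=189, Tring→F1 9·25=225, Quay→F1 9·9=81. Service 857; fixed 56; total 913.
Difference: |700 − 913| = 213.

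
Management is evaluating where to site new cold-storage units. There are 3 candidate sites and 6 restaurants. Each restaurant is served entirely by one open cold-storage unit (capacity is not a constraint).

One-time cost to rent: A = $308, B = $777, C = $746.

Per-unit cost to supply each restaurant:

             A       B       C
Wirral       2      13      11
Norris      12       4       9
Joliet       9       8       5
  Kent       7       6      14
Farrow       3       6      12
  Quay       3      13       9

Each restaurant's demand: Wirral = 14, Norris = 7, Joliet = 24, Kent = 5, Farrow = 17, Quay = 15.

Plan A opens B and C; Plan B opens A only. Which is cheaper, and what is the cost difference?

Plan A: {B, C}: Wirral→C 11·14=154, Norris→B 4·7=28, Joliet→C 5·24=120, Kent→B 6·5=30, Farrow→B 6·17=102, Quay→C 9·15=135. Service 569; fixed 1523; total 2092.
Plan B: {A}: Wirral→A 2·14=28, Norris→A 12·7=84, Joliet→A 9·24=216, Kent→A 7·5=35, Farrow→A 3·17=51, Quay→A 3·15=45. Service 459; fixed 308; total 767.
Difference: |2092 − 767| = 1325.

Plan B is cheaper by 1325.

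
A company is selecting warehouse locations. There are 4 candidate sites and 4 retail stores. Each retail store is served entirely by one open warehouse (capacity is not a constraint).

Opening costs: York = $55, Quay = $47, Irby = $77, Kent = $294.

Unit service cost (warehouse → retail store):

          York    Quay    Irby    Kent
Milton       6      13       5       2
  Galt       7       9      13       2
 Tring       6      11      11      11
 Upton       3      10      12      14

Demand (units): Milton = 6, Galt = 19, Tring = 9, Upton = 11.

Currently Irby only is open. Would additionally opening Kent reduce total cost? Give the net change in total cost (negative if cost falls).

No — net change +67 (cost rises by 67).

Current service cost with {Irby}: 508.
Adding Kent: each retail store re-picks its cheapest; new service cost 281, saving 227.
Extra fixed cost: 294. Net change = 294 − 227 = 67.
(Totals: 585 → 652.)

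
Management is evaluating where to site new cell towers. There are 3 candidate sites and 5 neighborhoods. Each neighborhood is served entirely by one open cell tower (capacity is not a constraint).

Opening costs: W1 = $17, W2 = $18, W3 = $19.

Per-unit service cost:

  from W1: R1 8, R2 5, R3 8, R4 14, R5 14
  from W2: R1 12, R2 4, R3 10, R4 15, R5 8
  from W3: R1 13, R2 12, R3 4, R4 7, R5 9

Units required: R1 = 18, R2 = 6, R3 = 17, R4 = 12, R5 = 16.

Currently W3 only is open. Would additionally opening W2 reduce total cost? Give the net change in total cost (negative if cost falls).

Current service cost with {W3}: 602.
Adding W2: each neighborhood re-picks its cheapest; new service cost 520, saving 82.
Extra fixed cost: 18. Net change = 18 − 82 = -64.
(Totals: 621 → 557.)

Yes — net change −64 (cost falls by 64).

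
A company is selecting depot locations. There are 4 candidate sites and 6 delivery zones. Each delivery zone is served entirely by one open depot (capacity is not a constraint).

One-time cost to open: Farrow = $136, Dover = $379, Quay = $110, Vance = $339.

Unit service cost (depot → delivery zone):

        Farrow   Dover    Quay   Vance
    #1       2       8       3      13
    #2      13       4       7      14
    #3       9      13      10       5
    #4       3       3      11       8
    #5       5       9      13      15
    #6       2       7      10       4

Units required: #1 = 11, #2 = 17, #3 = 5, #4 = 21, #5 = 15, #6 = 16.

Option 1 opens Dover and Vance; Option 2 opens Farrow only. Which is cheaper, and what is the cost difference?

Option 1: {Dover, Vance}: #1→Dover 8·11=88, #2→Dover 4·17=68, #3→Vance 5·5=25, #4→Dover 3·21=63, #5→Dover 9·15=135, #6→Vance 4·16=64. Service 443; fixed 718; total 1161.
Option 2: {Farrow}: #1→Farrow 2·11=22, #2→Farrow 13·17=221, #3→Farrow 9·5=45, #4→Farrow 3·21=63, #5→Farrow 5·15=75, #6→Farrow 2·16=32. Service 458; fixed 136; total 594.
Difference: |1161 − 594| = 567.

Option 2 is cheaper by 567.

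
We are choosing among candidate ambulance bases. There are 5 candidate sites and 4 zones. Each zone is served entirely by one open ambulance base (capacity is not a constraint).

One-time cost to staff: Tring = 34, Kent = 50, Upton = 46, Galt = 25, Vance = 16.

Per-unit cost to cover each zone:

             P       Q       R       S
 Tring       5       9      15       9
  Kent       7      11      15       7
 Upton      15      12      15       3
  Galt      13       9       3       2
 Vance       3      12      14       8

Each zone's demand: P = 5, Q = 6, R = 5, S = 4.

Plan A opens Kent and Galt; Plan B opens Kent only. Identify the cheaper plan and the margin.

Plan A: {Kent, Galt}: P→Kent 7·5=35, Q→Galt 9·6=54, R→Galt 3·5=15, S→Galt 2·4=8. Service 112; fixed 75; total 187.
Plan B: {Kent}: P→Kent 7·5=35, Q→Kent 11·6=66, R→Kent 15·5=75, S→Kent 7·4=28. Service 204; fixed 50; total 254.
Difference: |187 − 254| = 67.

Plan A is cheaper by 67.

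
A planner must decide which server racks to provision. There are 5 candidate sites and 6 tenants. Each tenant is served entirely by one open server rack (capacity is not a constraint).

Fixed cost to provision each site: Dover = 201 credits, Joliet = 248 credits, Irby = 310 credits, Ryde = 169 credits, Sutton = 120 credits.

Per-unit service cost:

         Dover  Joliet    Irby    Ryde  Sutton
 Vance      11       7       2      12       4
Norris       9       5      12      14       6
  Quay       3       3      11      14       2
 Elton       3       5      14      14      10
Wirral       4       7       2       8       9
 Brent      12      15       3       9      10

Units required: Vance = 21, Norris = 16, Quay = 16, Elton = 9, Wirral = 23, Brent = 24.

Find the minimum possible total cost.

Minimum total cost: 808

For any fixed open set, each tenant goes to its cheapest open site; total = fixed + service.
{Irby, Sutton}: Vance→Irby 2·21=42, Norris→Sutton 6·16=96, Quay→Sutton 2·16=32, Elton→Sutton 10·9=90, Wirral→Irby 2·23=46, Brent→Irby 3·24=72. Service 378; fixed 430; total 808.
{Sutton}: service 749 + fixed 120 = 869
{Dover, Irby}: service 379 + fixed 511 = 890
{Dover, Joliet, Irby, Ryde, Sutton}: service 299 + fixed 1048 = 1347
No other subset beats 808.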